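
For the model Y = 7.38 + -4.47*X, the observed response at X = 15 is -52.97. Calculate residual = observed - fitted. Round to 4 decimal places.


Predicted = 7.38 + -4.47 * 15 = -59.6700.
Residual = -52.97 - -59.6700 = 6.7000.

6.7000


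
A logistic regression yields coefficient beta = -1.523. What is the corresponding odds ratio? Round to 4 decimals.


exp(-1.523) = 0.2181.
So the odds ratio is 0.2181.

0.2181


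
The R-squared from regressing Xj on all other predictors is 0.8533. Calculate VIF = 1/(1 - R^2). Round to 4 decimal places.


Denominator: 1 - 0.8533 = 0.1467.
VIF = 1 / 0.1467 = 6.8166.

6.8166


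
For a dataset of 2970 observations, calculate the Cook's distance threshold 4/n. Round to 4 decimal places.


Using the rule of thumb:
Threshold = 4 / 2970 = 0.0013.

0.0013


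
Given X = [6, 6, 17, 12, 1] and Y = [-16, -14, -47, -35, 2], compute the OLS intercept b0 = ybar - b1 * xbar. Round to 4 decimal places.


Compute b1 = -3.0875 from the OLS formula.
With xbar = 8.4000 and ybar = -22.0000, the intercept is:
b0 = -22.0000 - -3.0875 * 8.4000 = 3.9347.

3.9347


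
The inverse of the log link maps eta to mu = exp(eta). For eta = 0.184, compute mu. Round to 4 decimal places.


Apply the inverse link:
mu = e^0.184 = 1.2020.

1.2020


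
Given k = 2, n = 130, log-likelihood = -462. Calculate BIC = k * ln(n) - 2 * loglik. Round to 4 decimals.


Compute k*ln(n) = 2*ln(130) = 2*4.867534 = 9.735068.
Then -2*loglik = 924.
BIC = 9.735068 + 924 = 933.735068, which rounds to 933.7351.

933.7351


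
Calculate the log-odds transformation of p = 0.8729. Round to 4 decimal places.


1 - p = 0.1271.
p/(1-p) = 6.8678.
logit = ln(6.8678) = 1.9268.

1.9268


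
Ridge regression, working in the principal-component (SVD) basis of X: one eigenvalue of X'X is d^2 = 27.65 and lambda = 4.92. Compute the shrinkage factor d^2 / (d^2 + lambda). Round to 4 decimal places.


d^2 + lambda = 27.65 + 4.92 = 32.5700.
Shrinkage factor = 27.65/32.5700 = 0.8489.

0.8489


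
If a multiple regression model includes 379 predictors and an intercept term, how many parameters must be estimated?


Each predictor gets one coefficient, plus one intercept.
Total parameters = 379 + 1 = 380.

380


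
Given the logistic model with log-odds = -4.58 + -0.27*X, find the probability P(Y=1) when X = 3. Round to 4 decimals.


Compute z = -4.58 + (-0.27)(3) = -5.3900.
exp(-z) = 219.2034.
P = 1/(1 + 219.2034) = 0.0045.

0.0045


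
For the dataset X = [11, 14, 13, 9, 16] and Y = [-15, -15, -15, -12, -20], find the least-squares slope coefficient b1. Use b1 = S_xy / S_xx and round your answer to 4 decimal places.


First compute the means: xbar = 12.6000, ybar = -15.4000.
Then S_xx = sum((xi - xbar)^2) = 29.2000.
S_xy = sum((xi - xbar)(yi - ybar)) = -27.8000.
b1 = S_xy / S_xx = -27.8000 / 29.2000 = -0.9521.

-0.9521


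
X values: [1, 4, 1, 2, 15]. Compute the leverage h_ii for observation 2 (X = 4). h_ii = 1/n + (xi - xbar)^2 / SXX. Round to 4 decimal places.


Compute xbar = 4.6000 with n = 5 observations.
SXX = 141.2000.
Leverage = 1/5 + (4 - 4.6000)^2/141.2000 = 0.2025.

0.2025


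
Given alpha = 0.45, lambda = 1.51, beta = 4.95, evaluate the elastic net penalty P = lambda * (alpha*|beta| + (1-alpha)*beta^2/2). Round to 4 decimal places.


L1 component = 0.45 * |4.95| = 2.2275.
L2 component = 0.55 * 4.95^2 / 2 = 6.7382.
Penalty = 1.51 * (2.2275 + 6.7382) = 1.51 * 8.9657 = 13.5382.

13.5382


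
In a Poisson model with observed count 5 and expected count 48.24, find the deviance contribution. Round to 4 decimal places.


y/mu = 5/48.24 = 0.103648 (approx.), and ln(5/48.24) = -2.266751.
y * ln(y/mu) = 5 * -2.266751 = -11.333755.
y - mu = -43.24.
D = 2 * (-11.333755 - -43.24) = 63.812490, which rounds to 63.8125.

63.8125


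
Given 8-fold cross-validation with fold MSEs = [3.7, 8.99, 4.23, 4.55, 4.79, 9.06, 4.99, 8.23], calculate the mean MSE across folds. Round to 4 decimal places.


Sum of fold MSEs = 48.5400.
Average = 48.5400 / 8 = 6.0675.

6.0675


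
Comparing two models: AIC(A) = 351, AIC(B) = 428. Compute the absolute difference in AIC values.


Absolute difference = |351 - 428| = 77.
The model with lower AIC (A) is preferred.

77


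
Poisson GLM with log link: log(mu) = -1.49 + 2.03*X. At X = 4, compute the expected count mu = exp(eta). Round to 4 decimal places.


eta = -1.49 + 2.03 * 4 = 6.6300.
mu = exp(6.6300) = 757.4822.

757.4822


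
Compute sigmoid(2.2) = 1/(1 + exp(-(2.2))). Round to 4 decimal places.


exp(-2.2000) = 0.1108.
1 + exp(-z) = 1.1108.
sigmoid = 1/1.1108 = 0.9002.

0.9002


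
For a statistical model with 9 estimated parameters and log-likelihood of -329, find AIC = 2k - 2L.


AIC = 2k - 2*loglik = 2(9) - 2(-329).
= 18 + 658 = 676.

676


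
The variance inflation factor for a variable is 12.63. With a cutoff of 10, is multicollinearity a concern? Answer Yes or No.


Check: VIF = 12.63 vs threshold = 10.
Since 12.63 >= 10, the answer is Yes.

Yes


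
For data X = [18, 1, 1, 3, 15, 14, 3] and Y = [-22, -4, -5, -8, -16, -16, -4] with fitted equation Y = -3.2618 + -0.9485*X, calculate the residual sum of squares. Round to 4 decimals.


For each point, residual = actual - predicted.
Residuals: [-1.6652, 0.2103, -0.7897, -1.8927, 1.4893, 0.5408, 2.1073].
Sum of squared residuals = 13.9742.

13.9742


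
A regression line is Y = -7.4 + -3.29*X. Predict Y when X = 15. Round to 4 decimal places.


Plug X = 15 into Y = -7.4 + -3.29*X:
Y = -7.4 + -49.3500 = -56.7500.

-56.7500


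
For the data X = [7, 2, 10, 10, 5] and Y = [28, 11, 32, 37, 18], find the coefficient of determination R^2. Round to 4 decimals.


After computing the OLS fit (b0=4.6838, b1=3.0171):
SSres = 20.7863, SStot = 446.8000.
R^2 = 1 - 20.7863/446.8000 = 0.9535.

0.9535


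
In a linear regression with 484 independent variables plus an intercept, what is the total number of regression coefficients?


Total coefficients = number of predictors + 1 (for the intercept).
= 484 + 1 = 485.

485


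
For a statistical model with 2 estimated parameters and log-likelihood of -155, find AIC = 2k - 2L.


AIC = 2*2 - 2*(-155).
= 4 + 310 = 314.

314


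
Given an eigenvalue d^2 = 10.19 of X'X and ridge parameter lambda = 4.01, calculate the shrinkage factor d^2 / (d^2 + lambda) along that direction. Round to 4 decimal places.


Compute the denominator: 10.19 + 4.01 = 14.2000.
Shrinkage factor = 10.19 / 14.2000 = 0.7176.

0.7176


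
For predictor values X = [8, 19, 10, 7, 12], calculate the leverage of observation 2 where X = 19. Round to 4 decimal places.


n = 5, xbar = 11.2000.
SXX = sum((xi - xbar)^2) = 90.8000.
h = 1/5 + (19 - 11.2000)^2 / 90.8000 = 0.8700.

0.8700


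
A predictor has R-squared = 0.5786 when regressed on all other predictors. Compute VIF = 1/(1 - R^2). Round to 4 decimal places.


Using VIF = 1/(1 - R^2_j):
1 - 0.5786 = 0.4214.
VIF = 2.3730.

2.3730


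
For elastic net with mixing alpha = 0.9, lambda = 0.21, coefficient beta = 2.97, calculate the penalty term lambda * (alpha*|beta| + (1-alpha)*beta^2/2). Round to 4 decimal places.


Compute:
L1 = 0.9 * 2.97 = 2.6730.
L2 = 0.1 * 2.97^2 / 2 = 0.4410.
Penalty = 0.21 * (2.6730 + 0.4410) = 0.6539.

0.6539


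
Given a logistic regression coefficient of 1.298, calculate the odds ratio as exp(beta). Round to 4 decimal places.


Odds ratio = exp(beta) = exp(1.298).
= 3.6620.

3.6620


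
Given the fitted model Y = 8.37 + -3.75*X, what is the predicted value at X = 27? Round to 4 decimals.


Predicted value:
Y = 8.37 + (-3.75)(27) = 8.37 + -101.2500 = -92.8800.

-92.8800


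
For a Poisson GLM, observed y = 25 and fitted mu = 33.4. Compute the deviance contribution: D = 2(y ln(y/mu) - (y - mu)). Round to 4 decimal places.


First: ln(25/33.4) = -0.289680.
Then: 25 * -0.289680 = -7.242000.
y - mu = 25 - 33.4 = -8.4.
D = 2(-7.242000 - -8.4) = 2.316000, which rounds to 2.3160.

2.3160


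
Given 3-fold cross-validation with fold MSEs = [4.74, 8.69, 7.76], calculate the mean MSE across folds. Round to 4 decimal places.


Total MSE across folds = 21.1900.
CV-MSE = 21.1900/3 = 7.0633.

7.0633


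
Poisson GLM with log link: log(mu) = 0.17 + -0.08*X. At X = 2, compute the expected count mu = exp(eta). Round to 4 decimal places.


Linear predictor: eta = 0.17 + (-0.08)(2) = 0.0100.
Expected count: mu = exp(0.0100) = 1.0101.

1.0101


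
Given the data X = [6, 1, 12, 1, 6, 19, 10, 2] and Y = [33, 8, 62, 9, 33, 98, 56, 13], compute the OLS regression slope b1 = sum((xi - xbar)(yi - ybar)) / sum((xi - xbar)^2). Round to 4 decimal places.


First compute the means: xbar = 7.1250, ybar = 39.0000.
Then S_xx = sum((xi - xbar)^2) = 276.8750.
S_xy = sum((xi - xbar)(yi - ybar)) = 1382.0000.
b1 = S_xy / S_xx = 1382.0000 / 276.8750 = 4.9914.

4.9914


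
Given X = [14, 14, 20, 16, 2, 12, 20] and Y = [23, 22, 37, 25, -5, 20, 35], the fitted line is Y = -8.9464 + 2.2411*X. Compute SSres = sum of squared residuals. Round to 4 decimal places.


Predicted values from Y = -8.9464 + 2.2411*X.
Residuals: [0.5710, -0.4290, 1.1244, -1.9112, -0.5358, 2.0532, -0.8756].
SSres = 10.6964.

10.6964


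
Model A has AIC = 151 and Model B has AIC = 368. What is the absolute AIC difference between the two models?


|AIC_A - AIC_B| = |151 - 368| = 217.
Model A is preferred (lower AIC).

217


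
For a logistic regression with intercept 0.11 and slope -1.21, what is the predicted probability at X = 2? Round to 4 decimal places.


z = 0.11 + -1.21 * 2 = -2.3100.
Sigmoid: P = 1 / (1 + exp(2.3100)) = 0.0903.

0.0903


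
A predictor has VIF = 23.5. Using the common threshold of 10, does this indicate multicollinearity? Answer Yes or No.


Check: VIF = 23.5 vs threshold = 10.
Since 23.5 >= 10, the answer is Yes.

Yes


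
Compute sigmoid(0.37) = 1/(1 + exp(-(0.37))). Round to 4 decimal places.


Compute exp(-0.3700) = 0.6907.
Sigmoid = 1 / (1 + 0.6907) = 1 / 1.6907 = 0.5915.

0.5915


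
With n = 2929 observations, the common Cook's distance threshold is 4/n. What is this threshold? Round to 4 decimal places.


Cook's distance cutoff = 4/n = 4/2929.
= 0.0014.

0.0014


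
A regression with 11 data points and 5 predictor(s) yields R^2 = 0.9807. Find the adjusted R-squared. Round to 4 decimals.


Using the formula:
(1 - 0.9807) = 0.0193.
Multiply by 10/5: 0.0193 * 10 = 0.1930, then 0.1930 / 5 = 0.0386.
Adj R^2 = 1 - 0.0386 = 0.9614.

0.9614


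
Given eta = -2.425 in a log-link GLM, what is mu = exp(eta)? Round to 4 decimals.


Apply the inverse link:
mu = e^-2.425 = 0.0885.

0.0885


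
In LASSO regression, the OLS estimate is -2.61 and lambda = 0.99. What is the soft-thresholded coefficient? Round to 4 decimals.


|beta_OLS| = 2.61.
lambda = 0.99.
Since |beta| > lambda, coefficient = sign(beta)*(|beta| - lambda) = -1.6200.
Result = -1.6200.

-1.6200


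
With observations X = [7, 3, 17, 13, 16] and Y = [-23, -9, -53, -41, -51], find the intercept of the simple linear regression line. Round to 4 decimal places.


The slope is b1 = -3.1464.
Sample means are xbar = 11.2000 and ybar = -35.4000.
Intercept: b0 = -35.4000 - (-3.1464)(11.2000) = -0.1602.

-0.1602


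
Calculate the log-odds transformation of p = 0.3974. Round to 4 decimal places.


The odds are p/(1-p) = 0.3974 / 0.6026 = 0.6595.
logit(p) = ln(0.6595) = -0.4163.

-0.4163


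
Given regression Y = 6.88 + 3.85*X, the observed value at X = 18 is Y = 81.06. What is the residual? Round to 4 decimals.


Predicted = 6.88 + 3.85 * 18 = 76.1800.
Residual = 81.06 - 76.1800 = 4.8800.

4.8800


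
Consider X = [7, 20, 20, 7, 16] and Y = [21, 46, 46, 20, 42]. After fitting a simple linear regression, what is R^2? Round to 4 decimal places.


After computing the OLS fit (b0=6.9195, b1=2.0057):
SSres = 11.9943, SStot = 712.0000.
R^2 = 1 - 11.9943/712.0000 = 0.9832.

0.9832


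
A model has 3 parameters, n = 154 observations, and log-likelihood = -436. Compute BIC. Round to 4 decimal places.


k * ln(n) = 3 * ln(154) = 3 * 5.036953 = 15.110859.
-2 * loglik = -2 * (-436) = 872.
BIC = 15.110859 + 872 = 887.110859, which rounds to 887.1109.

887.1109


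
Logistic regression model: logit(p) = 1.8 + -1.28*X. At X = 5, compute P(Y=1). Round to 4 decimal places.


z = 1.8 + -1.28 * 5 = -4.6000.
Sigmoid: P = 1 / (1 + exp(4.6000)) = 0.0100.

0.0100


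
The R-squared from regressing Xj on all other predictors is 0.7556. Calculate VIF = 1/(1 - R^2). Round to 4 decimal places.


VIF = 1 / (1 - 0.7556).
= 1 / 0.2444 = 4.0917.

4.0917


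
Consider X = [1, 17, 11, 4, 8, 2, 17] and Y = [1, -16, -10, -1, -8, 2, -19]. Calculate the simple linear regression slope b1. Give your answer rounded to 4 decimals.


The sample means are xbar = 8.5714 and ybar = -7.2857.
Compute S_xx = 269.7143 and S_xy = -330.8571.
Slope b1 = S_xy / S_xx = -330.8571 / 269.7143 = -1.2267.

-1.2267


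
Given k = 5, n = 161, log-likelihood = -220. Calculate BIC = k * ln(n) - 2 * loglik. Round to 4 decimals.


Compute k*ln(n) = 5*ln(161) = 5*5.081404 = 25.407020.
Then -2*loglik = 440.
BIC = 25.407020 + 440 = 465.407020, which rounds to 465.4070.

465.4070


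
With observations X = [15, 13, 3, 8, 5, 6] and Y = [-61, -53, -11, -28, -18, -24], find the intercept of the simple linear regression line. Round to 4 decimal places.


First find the slope: b1 = -4.2216.
Means: xbar = 8.3333, ybar = -32.5000.
b0 = ybar - b1 * xbar = -32.5000 - -4.2216 * 8.3333 = 2.6796.

2.6796


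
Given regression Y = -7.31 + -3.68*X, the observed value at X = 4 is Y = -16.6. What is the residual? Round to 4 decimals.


Compute yhat = -7.31 + (-3.68)(4) = -22.0300.
Residual = actual - predicted = -16.6 - -22.0300 = 5.4300.

5.4300


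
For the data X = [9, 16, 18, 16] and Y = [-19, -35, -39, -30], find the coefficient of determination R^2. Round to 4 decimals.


The fitted line is Y = 0.4064 + -2.1123*X.
SSres = 16.1604, SStot = 224.7500.
R^2 = 1 - SSres/SStot = 0.9281.

0.9281


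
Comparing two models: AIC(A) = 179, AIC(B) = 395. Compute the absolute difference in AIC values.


|AIC_A - AIC_B| = |179 - 395| = 216.
Model A is preferred (lower AIC).

216


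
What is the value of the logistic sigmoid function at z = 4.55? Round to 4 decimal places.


First, exp(-4.5500) = 0.0106.
Then sigma(z) = 1/(1 + 0.0106) = 0.9895.

0.9895


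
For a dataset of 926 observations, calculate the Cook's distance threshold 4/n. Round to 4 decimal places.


Cook's distance cutoff = 4/n = 4/926.
= 0.0043.

0.0043


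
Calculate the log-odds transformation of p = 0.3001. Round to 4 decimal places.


The odds are p/(1-p) = 0.3001 / 0.6999 = 0.4288.
logit(p) = ln(0.4288) = -0.8468.

-0.8468


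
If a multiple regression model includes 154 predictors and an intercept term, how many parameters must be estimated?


Each predictor gets one coefficient, plus one intercept.
Total parameters = 154 + 1 = 155.

155


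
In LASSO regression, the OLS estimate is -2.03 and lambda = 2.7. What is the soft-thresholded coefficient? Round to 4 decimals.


Absolute value: |-2.03| = 2.03.
Compare to lambda = 2.7.
Since |beta| <= lambda, the coefficient is set to 0.

0.0000


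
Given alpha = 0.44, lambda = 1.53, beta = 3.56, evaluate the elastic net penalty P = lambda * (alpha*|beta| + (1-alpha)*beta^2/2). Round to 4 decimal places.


Compute:
L1 = 0.44 * 3.56 = 1.5664.
L2 = 0.56 * 3.56^2 / 2 = 3.5486.
Penalty = 1.53 * (1.5664 + 3.5486) = 7.8260.

7.8260


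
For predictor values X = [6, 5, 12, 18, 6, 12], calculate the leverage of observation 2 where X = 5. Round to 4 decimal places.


Compute xbar = 9.8333 with n = 6 observations.
SXX = 128.8333.
Leverage = 1/6 + (5 - 9.8333)^2/128.8333 = 0.3480.

0.3480


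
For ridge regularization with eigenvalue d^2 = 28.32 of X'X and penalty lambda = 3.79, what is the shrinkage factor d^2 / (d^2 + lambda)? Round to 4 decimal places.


d^2 + lambda = 28.32 + 3.79 = 32.1100.
Shrinkage factor = 28.32/32.1100 = 0.8820.

0.8820


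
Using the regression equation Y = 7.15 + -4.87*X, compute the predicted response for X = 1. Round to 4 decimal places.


Predicted value:
Y = 7.15 + (-4.87)(1) = 7.15 + -4.8700 = 2.2800.

2.2800


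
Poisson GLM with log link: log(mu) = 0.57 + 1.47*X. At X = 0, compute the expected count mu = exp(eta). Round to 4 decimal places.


Compute eta = 0.57 + 1.47 * 0 = 0.5700.
Apply inverse link: mu = e^0.5700 = 1.7683.

1.7683


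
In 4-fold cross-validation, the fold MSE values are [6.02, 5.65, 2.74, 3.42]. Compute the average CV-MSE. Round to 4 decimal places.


Total MSE across folds = 17.8300.
CV-MSE = 17.8300/4 = 4.4575.

4.4575


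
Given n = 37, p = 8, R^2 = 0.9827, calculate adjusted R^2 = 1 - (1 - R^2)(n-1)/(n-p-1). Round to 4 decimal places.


Using the formula:
(1 - 0.9827) = 0.0173.
Multiply by 36/28: 0.0173 * 36 = 0.6228, then 0.6228 / 28 = 0.0222.
Adj R^2 = 1 - 0.0222 = 0.9778.

0.9778


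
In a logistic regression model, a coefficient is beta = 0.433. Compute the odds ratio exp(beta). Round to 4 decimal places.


exp(0.433) = 1.5419.
So the odds ratio is 1.5419.

1.5419


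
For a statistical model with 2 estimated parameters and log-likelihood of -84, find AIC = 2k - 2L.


AIC = 2*2 - 2*(-84).
= 4 + 168 = 172.

172


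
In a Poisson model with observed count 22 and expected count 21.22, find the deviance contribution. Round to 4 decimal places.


y/mu = 22/21.22 = 1.036758 (approx.), and ln(22/21.22) = 0.036098.
y * ln(y/mu) = 22 * 0.036098 = 0.794156.
y - mu = 0.78.
D = 2 * (0.794156 - 0.78) = 0.028312, which rounds to 0.0283.

0.0283


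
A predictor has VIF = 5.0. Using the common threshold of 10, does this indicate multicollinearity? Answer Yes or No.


The threshold is 10.
VIF = 5.0 is < 10.
Multicollinearity indication: No.

No


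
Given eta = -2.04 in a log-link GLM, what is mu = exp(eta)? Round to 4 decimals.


Apply the inverse link:
mu = e^-2.04 = 0.1300.

0.1300


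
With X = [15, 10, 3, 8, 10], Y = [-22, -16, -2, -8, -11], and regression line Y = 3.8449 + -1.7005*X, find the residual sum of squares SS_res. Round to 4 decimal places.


Predicted values from Y = 3.8449 + -1.7005*X.
Residuals: [-0.3374, -2.8399, -0.7434, 1.7591, 2.1601].
SSres = 16.4920.

16.4920


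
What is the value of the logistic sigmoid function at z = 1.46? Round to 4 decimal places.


First, exp(-1.4600) = 0.2322.
Then sigma(z) = 1/(1 + 0.2322) = 0.8115.

0.8115


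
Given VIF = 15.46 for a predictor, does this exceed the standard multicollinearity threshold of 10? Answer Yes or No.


Check: VIF = 15.46 vs threshold = 10.
Since 15.46 >= 10, the answer is Yes.

Yes


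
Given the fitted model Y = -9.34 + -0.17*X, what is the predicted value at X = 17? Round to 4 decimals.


Substitute X = 17 into the equation:
Y = -9.34 + -0.17 * 17 = -9.34 + -2.8900 = -12.2300.

-12.2300


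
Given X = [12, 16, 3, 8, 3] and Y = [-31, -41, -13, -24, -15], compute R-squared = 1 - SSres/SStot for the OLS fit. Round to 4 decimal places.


Fit the OLS line: b0 = -7.7399, b1 = -2.0310.
SSres = 3.8762.
SStot = 536.8000.
R^2 = 1 - 3.8762/536.8000 = 0.9928.

0.9928


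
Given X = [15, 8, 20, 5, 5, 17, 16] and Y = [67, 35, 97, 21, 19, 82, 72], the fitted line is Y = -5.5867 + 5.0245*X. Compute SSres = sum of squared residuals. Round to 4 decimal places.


Predicted values from Y = -5.5867 + 5.0245*X.
Residuals: [-2.7808, 0.3907, 2.0967, 1.4642, -0.5358, 2.1702, -2.8053].
SSres = 27.2921.

27.2921


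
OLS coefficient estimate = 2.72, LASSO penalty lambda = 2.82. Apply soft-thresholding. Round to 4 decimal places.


|beta_OLS| = 2.72.
lambda = 2.82.
Since |beta| <= lambda, the coefficient is set to 0.
Result = 0.0000.

0.0000


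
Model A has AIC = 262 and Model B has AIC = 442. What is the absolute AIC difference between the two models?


|AIC_A - AIC_B| = |262 - 442| = 180.
Model A is preferred (lower AIC).

180


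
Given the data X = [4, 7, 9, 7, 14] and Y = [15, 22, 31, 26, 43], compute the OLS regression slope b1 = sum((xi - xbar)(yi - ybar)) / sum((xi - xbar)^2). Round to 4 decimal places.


Calculate xbar = 8.2000, ybar = 27.4000.
S_xx = 54.8000, S_xy = 153.6000.
Using b1 = S_xy / S_xx = 153.6000 / 54.8000, we get b1 = 2.8029.

2.8029


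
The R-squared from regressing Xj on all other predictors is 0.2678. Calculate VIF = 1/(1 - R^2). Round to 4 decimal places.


Using VIF = 1/(1 - R^2_j):
1 - 0.2678 = 0.7322.
VIF = 1.3657.

1.3657


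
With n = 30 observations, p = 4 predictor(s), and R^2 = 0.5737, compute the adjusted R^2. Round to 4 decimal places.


Using the formula:
(1 - 0.5737) = 0.4263.
Multiply by 29/25: 0.4263 * 29 = 12.3627, then 12.3627 / 25 = 0.4945.
Adj R^2 = 1 - 0.4945 = 0.5055.

0.5055


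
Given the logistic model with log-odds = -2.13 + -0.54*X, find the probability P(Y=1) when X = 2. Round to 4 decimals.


Compute z = -2.13 + (-0.54)(2) = -3.2100.
exp(-z) = 24.7791.
P = 1/(1 + 24.7791) = 0.0388.

0.0388


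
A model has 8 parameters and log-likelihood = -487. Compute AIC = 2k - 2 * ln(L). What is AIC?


AIC = 2*8 - 2*(-487).
= 16 + 974 = 990.

990


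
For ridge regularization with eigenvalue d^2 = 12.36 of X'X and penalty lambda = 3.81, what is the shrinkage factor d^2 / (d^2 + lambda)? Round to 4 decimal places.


Compute the denominator: 12.36 + 3.81 = 16.1700.
Shrinkage factor = 12.36 / 16.1700 = 0.7644.

0.7644


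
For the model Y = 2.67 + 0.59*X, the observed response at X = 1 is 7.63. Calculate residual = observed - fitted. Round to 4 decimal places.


Predicted = 2.67 + 0.59 * 1 = 3.2600.
Residual = 7.63 - 3.2600 = 4.3700.

4.3700


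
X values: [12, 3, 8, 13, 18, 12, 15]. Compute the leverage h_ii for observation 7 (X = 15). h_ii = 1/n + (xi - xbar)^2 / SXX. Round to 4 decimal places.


n = 7, xbar = 11.5714.
SXX = sum((xi - xbar)^2) = 141.7143.
h = 1/7 + (15 - 11.5714)^2 / 141.7143 = 0.2258.

0.2258


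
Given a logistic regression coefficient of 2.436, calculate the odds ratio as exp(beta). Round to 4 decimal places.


The odds ratio is computed as:
OR = e^(2.436) = 11.4272.

11.4272


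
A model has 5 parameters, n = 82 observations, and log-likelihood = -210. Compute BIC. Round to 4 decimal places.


ln(82) = 4.406719.
k * ln(n) = 5 * 4.406719 = 22.033595.
-2L = 420.
BIC = 22.033595 + 420 = 442.033595, which rounds to 442.0336.

442.0336


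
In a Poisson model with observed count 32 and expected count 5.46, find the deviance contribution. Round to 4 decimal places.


First: ln(32/5.46) = 1.768287.
Then: 32 * 1.768287 = 56.585184.
y - mu = 32 - 5.46 = 26.54.
D = 2(56.585184 - 26.54) = 60.090368, which rounds to 60.0904.

60.0904


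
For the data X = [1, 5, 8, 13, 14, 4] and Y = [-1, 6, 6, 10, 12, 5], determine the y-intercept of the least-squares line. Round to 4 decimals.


Compute b1 = 0.8240 from the OLS formula.
With xbar = 7.5000 and ybar = 6.3333, the intercept is:
b0 = 6.3333 - 0.8240 * 7.5000 = 0.1536.

0.1536


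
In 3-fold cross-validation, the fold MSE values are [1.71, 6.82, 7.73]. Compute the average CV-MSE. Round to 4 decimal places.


Sum of fold MSEs = 16.2600.
Average = 16.2600 / 3 = 5.4200.

5.4200


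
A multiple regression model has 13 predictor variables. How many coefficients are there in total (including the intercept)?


Including the intercept, the model has 13 predictor coefficients + 1 intercept.
Total = 14.

14


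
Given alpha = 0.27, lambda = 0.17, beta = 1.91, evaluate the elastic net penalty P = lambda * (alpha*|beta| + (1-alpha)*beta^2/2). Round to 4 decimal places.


L1 component = 0.27 * |1.91| = 0.5157.
L2 component = 0.73 * 1.91^2 / 2 = 1.3316.
Penalty = 0.17 * (0.5157 + 1.3316) = 0.17 * 1.8473 = 0.3140.

0.3140


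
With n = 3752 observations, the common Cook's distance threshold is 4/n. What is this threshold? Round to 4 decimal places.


Cook's distance cutoff = 4/n = 4/3752.
= 0.0011.

0.0011


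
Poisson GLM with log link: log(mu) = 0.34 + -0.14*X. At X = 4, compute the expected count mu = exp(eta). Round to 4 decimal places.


eta = 0.34 + -0.14 * 4 = -0.2200.
mu = exp(-0.2200) = 0.8025.

0.8025


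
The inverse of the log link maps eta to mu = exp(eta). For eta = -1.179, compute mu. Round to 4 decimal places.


The inverse log link gives:
mu = exp(-1.179) = 0.3076.

0.3076


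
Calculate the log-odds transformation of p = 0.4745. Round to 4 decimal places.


Compute the odds: 0.4745/0.5255 = 0.9029.
Take the natural log: ln(0.9029) = -0.1021.

-0.1021


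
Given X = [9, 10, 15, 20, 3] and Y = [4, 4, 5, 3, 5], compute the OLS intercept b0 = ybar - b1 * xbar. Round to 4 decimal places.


Compute b1 = -0.0811 from the OLS formula.
With xbar = 11.4000 and ybar = 4.2000, the intercept is:
b0 = 4.2000 - -0.0811 * 11.4000 = 5.1247.

5.1247


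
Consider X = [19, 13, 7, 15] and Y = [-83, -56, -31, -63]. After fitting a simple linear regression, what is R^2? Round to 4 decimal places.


After computing the OLS fit (b0=-0.3800, b1=-4.2867):
SSres = 4.5867, SStot = 1382.7500.
R^2 = 1 - 4.5867/1382.7500 = 0.9967.

0.9967


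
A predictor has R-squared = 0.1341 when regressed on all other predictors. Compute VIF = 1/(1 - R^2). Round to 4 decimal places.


VIF = 1 / (1 - 0.1341).
= 1 / 0.8659 = 1.1549.

1.1549


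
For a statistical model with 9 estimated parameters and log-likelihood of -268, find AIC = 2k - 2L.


AIC = 2*9 - 2*(-268).
= 18 + 536 = 554.

554


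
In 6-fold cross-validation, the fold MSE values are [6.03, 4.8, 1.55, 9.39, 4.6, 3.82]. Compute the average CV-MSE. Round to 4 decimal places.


Total MSE across folds = 30.1900.
CV-MSE = 30.1900/6 = 5.0317.

5.0317


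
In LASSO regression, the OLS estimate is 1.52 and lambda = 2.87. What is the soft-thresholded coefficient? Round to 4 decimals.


Check: |1.52| = 1.52 vs lambda = 2.87.
Since |beta| <= lambda, the coefficient is set to 0.
Soft-thresholded coefficient = 0.0000.

0.0000


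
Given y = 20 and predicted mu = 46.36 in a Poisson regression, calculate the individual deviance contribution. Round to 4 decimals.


y/mu = 20/46.36 = 0.431406 (approx.), and ln(20/46.36) = -0.840705.
y * ln(y/mu) = 20 * -0.840705 = -16.814100.
y - mu = -26.36.
D = 2 * (-16.814100 - -26.36) = 19.091800, which rounds to 19.0918.

19.0918


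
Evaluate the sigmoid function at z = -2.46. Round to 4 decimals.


First, exp(2.4600) = 11.7048.
Then sigma(z) = 1/(1 + 11.7048) = 0.0787.

0.0787


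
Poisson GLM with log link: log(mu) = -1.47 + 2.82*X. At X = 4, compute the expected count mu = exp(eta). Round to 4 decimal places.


eta = -1.47 + 2.82 * 4 = 9.8100.
mu = exp(9.8100) = 18214.9871.

18214.9871


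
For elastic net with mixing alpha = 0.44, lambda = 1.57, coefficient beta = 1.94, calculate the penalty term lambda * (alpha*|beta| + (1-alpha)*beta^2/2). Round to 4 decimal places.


alpha * |beta| = 0.44 * 1.94 = 0.8536.
(1-alpha) * beta^2/2 = 0.56 * 3.7636/2 = 1.0538.
Total = 1.57 * (0.8536 + 1.0538) = 2.9946.

2.9946


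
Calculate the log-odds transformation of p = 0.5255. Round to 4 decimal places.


1 - p = 0.4745.
p/(1-p) = 1.1075.
logit = ln(1.1075) = 0.1021.

0.1021


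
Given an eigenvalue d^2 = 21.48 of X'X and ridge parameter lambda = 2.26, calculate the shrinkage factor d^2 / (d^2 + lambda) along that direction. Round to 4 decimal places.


Denominator = d^2 + lambda = 21.48 + 2.26 = 23.7400.
Shrinkage = 21.48 / 23.7400 = 0.9048.

0.9048


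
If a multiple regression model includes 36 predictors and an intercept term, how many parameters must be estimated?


Including the intercept, the model has 36 predictor coefficients + 1 intercept.
Total = 37.

37


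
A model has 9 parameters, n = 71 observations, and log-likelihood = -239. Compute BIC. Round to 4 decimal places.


ln(71) = 4.262680.
k * ln(n) = 9 * 4.262680 = 38.364120.
-2L = 478.
BIC = 38.364120 + 478 = 516.364120, which rounds to 516.3641.

516.3641


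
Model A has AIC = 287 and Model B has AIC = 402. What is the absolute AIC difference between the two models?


Compute |287 - 402| = 115.
Model A has the smaller AIC.

115


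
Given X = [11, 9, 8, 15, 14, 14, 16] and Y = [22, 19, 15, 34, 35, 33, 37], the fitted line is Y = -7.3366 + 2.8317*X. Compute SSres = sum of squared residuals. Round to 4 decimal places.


Predicted values from Y = -7.3366 + 2.8317*X.
Residuals: [-1.8121, 0.8513, -0.3170, -1.1389, 2.6928, 0.6928, -0.9706].
SSres = 14.0792.

14.0792


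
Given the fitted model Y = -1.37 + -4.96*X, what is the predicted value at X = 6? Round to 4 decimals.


Plug X = 6 into Y = -1.37 + -4.96*X:
Y = -1.37 + -29.7600 = -31.1300.

-31.1300


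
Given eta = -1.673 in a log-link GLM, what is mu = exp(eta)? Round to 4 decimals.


mu = exp(eta) = exp(-1.673).
= 0.1877.

0.1877


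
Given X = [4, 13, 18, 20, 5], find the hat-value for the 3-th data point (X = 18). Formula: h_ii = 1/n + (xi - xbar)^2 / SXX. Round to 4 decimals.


Mean of X: xbar = 12.0000.
SXX = 214.0000.
For X = 18: h = 1/5 + (18 - 12.0000)^2/214.0000 = 0.3682.

0.3682


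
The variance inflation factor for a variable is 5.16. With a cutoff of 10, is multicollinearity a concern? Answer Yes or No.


The threshold is 10.
VIF = 5.16 is < 10.
Multicollinearity indication: No.

No


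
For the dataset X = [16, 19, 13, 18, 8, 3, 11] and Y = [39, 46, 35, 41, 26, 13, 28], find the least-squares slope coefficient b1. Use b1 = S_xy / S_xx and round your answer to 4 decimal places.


The sample means are xbar = 12.5714 and ybar = 32.5714.
Compute S_xx = 197.7143 and S_xy = 379.7143.
Slope b1 = S_xy / S_xx = 379.7143 / 197.7143 = 1.9205.

1.9205


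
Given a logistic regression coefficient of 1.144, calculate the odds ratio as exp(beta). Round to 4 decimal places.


The odds ratio is computed as:
OR = e^(1.144) = 3.1393.

3.1393


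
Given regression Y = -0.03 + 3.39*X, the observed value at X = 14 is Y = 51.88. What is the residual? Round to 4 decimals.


Fitted value at X = 14 is yhat = -0.03 + 3.39*14 = 47.4300.
Residual = 51.88 - 47.4300 = 4.4500.

4.4500


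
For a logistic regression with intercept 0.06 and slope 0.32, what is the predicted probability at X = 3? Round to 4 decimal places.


Linear predictor: z = 0.06 + 0.32 * 3 = 1.0200.
P = 1/(1 + exp(-1.0200)) = 1/(1 + 0.3606) = 0.7350.

0.7350


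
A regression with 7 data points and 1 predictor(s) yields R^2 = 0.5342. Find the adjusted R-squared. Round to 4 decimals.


Adjusted R^2 = 1 - (1 - R^2) * (n-1)/(n-p-1).
(1 - R^2) = 0.4658.
(n-1)/(n-p-1) = 6/5.
(1 - R^2) * (n-1) = 0.4658 * 6 = 2.7948.
Divide by (n-p-1): 2.7948 / 5 = 0.5590.
Adj R^2 = 1 - 0.5590 = 0.4410.

0.4410


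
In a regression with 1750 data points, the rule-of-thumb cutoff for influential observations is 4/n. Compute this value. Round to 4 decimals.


Cook's distance cutoff = 4/n = 4/1750.
= 0.0023.

0.0023


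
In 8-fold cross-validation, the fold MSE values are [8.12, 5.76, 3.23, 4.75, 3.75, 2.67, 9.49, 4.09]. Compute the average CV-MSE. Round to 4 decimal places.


Sum of fold MSEs = 41.8600.
Average = 41.8600 / 8 = 5.2325.

5.2325


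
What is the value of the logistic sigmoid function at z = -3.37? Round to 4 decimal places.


First, exp(3.3700) = 29.0785.
Then sigma(z) = 1/(1 + 29.0785) = 0.0332.

0.0332


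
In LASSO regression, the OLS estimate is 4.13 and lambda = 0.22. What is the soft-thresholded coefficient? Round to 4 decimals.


|beta_OLS| = 4.13.
lambda = 0.22.
Since |beta| > lambda, coefficient = sign(beta)*(|beta| - lambda) = 3.9100.
Result = 3.9100.

3.9100


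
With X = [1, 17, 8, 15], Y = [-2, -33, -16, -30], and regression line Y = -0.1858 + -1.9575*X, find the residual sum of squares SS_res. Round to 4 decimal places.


Predicted values from Y = -0.1858 + -1.9575*X.
Residuals: [0.1433, 0.4633, -0.1542, -0.4517].
SSres = 0.4630.

0.4630


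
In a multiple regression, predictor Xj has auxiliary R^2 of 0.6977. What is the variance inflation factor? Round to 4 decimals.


Using VIF = 1/(1 - R^2_j):
1 - 0.6977 = 0.3023.
VIF = 3.3080.

3.3080


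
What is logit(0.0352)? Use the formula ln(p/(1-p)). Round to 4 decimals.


1 - p = 0.9648.
p/(1-p) = 0.0365.
logit = ln(0.0365) = -3.3109.

-3.3109


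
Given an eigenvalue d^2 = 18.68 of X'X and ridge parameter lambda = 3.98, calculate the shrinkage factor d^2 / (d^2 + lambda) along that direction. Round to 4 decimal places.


Compute the denominator: 18.68 + 3.98 = 22.6600.
Shrinkage factor = 18.68 / 22.6600 = 0.8244.

0.8244


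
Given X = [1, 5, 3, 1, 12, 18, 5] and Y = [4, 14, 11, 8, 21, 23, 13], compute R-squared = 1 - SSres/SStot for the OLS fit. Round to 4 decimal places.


After computing the OLS fit (b0=6.9464, b1=1.0083):
SSres = 29.9833, SStot = 273.7143.
R^2 = 1 - 29.9833/273.7143 = 0.8905.

0.8905


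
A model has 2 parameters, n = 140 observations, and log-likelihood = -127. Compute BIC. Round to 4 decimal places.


Compute k*ln(n) = 2*ln(140) = 2*4.941642 = 9.883284.
Then -2*loglik = 254.
BIC = 9.883284 + 254 = 263.883284, which rounds to 263.8833.

263.8833


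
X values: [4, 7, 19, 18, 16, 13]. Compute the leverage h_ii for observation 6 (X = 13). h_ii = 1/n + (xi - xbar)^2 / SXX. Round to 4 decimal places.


n = 6, xbar = 12.8333.
SXX = sum((xi - xbar)^2) = 186.8333.
h = 1/6 + (13 - 12.8333)^2 / 186.8333 = 0.1668.

0.1668


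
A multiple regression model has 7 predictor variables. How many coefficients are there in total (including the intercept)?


Including the intercept, the model has 7 predictor coefficients + 1 intercept.
Total = 8.

8


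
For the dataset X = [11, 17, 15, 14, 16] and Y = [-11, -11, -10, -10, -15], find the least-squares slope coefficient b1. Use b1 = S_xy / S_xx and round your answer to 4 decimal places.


First compute the means: xbar = 14.6000, ybar = -11.4000.
Then S_xx = sum((xi - xbar)^2) = 21.2000.
S_xy = sum((xi - xbar)(yi - ybar)) = -5.8000.
b1 = S_xy / S_xx = -5.8000 / 21.2000 = -0.2736.

-0.2736


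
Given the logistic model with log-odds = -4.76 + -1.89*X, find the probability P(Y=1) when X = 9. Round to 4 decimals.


Compute z = -4.76 + (-1.89)(9) = -21.7700.
exp(-z) = 2848333718.2974.
P = 1/(1 + 2848333718.2974) = 0.0000.

0.0000


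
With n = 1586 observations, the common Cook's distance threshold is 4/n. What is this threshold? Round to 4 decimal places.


Using the rule of thumb:
Threshold = 4 / 1586 = 0.0025.

0.0025


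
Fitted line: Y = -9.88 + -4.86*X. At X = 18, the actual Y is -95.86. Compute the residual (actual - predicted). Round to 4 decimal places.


Predicted = -9.88 + -4.86 * 18 = -97.3600.
Residual = -95.86 - -97.3600 = 1.5000.

1.5000


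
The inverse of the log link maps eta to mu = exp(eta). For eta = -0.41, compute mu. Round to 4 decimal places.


Apply the inverse link:
mu = e^-0.41 = 0.6637.

0.6637


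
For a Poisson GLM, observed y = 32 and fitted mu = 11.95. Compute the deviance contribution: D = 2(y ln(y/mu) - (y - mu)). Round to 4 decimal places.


y/mu = 32/11.95 = 2.677824 (approx.), and ln(32/11.95) = 0.985005.
y * ln(y/mu) = 32 * 0.985005 = 31.520160.
y - mu = 20.05.
D = 2 * (31.520160 - 20.05) = 22.940320, which rounds to 22.9403.

22.9403


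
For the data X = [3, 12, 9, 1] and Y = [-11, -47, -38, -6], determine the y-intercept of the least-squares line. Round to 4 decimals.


The slope is b1 = -3.9048.
Sample means are xbar = 6.2500 and ybar = -25.5000.
Intercept: b0 = -25.5000 - (-3.9048)(6.2500) = -1.0952.

-1.0952


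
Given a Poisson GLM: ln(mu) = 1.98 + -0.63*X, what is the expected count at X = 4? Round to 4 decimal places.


eta = 1.98 + -0.63 * 4 = -0.5400.
mu = exp(-0.5400) = 0.5827.

0.5827


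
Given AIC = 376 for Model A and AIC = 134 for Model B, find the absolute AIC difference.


Compute |376 - 134| = 242.
Model B has the smaller AIC.

242


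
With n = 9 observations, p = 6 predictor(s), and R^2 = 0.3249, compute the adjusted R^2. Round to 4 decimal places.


Plug in: Adj R^2 = 1 - (1 - 0.3249) * 8/2.
= 1 - 0.6751 * 8/2
= 1 - 5.4008 / 2
= 1 - 2.7004 = -1.7004.

-1.7004


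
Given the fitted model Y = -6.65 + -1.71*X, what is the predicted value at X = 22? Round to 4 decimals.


Plug X = 22 into Y = -6.65 + -1.71*X:
Y = -6.65 + -37.6200 = -44.2700.

-44.2700


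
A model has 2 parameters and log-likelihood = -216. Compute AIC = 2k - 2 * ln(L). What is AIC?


AIC = 2*2 - 2*(-216).
= 4 + 432 = 436.

436


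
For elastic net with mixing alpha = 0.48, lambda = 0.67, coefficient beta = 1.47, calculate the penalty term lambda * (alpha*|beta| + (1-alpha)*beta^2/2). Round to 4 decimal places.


alpha * |beta| = 0.48 * 1.47 = 0.7056.
(1-alpha) * beta^2/2 = 0.52 * 2.1609/2 = 0.5618.
Total = 0.67 * (0.7056 + 0.5618) = 0.8492.

0.8492


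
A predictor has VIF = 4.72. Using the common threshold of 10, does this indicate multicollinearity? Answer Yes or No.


Check: VIF = 4.72 vs threshold = 10.
Since 4.72 < 10, the answer is No.

No


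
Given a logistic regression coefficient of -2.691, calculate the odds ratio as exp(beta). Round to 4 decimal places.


The odds ratio is computed as:
OR = e^(-2.691) = 0.0678.

0.0678


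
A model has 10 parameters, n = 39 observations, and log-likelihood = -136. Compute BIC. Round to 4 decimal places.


k * ln(n) = 10 * ln(39) = 10 * 3.663562 = 36.635620.
-2 * loglik = -2 * (-136) = 272.
BIC = 36.635620 + 272 = 308.635620, which rounds to 308.6356.

308.6356


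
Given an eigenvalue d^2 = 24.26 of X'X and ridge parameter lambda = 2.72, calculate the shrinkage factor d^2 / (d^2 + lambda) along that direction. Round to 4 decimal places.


d^2 + lambda = 24.26 + 2.72 = 26.9800.
Shrinkage factor = 24.26/26.9800 = 0.8992.

0.8992


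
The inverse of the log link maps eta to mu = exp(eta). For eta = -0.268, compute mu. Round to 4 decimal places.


mu = exp(eta) = exp(-0.268).
= 0.7649.

0.7649


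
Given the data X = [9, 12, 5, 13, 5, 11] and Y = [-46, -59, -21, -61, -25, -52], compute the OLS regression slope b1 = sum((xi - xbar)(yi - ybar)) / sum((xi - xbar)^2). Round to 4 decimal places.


The sample means are xbar = 9.1667 and ybar = -44.0000.
Compute S_xx = 60.8333 and S_xy = -297.0000.
Slope b1 = S_xy / S_xx = -297.0000 / 60.8333 = -4.8822.

-4.8822


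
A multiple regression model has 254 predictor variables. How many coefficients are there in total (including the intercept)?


Total coefficients = number of predictors + 1 (for the intercept).
= 254 + 1 = 255.

255


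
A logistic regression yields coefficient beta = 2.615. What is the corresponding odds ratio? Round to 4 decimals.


exp(2.615) = 13.6672.
So the odds ratio is 13.6672.

13.6672


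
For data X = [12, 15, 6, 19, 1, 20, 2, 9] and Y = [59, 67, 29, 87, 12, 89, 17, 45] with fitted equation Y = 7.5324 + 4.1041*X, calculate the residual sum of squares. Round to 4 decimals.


For each point, residual = actual - predicted.
Residuals: [2.2184, -2.0939, -3.1570, 1.4897, 0.3635, -0.6144, 1.2594, 0.5307].
Sum of squared residuals = 23.8689.

23.8689


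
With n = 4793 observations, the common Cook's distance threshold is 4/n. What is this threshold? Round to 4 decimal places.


Cook's distance cutoff = 4/n = 4/4793.
= 0.0008.

0.0008


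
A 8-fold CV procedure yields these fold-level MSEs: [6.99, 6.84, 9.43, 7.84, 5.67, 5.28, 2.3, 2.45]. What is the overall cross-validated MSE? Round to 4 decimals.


Total MSE across folds = 46.8000.
CV-MSE = 46.8000/8 = 5.8500.

5.8500
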